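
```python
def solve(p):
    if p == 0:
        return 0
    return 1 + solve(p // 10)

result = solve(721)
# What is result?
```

Count of digits of 721: 3

Answer: 3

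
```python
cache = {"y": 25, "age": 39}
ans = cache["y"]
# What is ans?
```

Trace:
`cache = {"y": 25, "age": 39}` → cache = {'y': 25, 'age': 39}
`ans = cache["y"]` → ans = 25
So ans = 25

Answer: 25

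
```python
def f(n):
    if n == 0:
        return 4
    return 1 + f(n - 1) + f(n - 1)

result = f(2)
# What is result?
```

f(n) = 1 + 2·f(n-1), f(0)=4. Closed form: (4+1)·2^2 - 1 = 19.

Answer: 19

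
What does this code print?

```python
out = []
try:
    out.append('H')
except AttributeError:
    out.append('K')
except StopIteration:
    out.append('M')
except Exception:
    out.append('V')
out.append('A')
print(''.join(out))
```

Execution trace: 'H' (try body, no exception) → 'A' (after the try/except). Output: HA

Answer: HA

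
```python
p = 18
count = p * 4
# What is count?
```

Trace:
`p = 18` → p = 18
`count = p * 4` → count = 72
So count = 72

Answer: 72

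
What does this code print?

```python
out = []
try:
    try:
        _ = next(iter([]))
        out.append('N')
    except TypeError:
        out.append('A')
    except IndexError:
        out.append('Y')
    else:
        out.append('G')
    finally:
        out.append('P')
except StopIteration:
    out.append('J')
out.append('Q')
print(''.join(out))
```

Execution trace: 'P' (finally) → 'J' (outer except StopIteration) → 'Q' (after the try/except). Output: PJQ

Answer: PJQ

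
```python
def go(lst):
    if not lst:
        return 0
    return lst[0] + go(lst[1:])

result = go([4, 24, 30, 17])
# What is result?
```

4 + 24 + 30 + 17 + 0 = 75

Answer: 75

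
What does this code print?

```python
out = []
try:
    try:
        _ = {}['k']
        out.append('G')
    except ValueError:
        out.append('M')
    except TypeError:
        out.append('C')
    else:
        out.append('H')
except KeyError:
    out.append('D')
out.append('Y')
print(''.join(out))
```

Execution trace: 'D' (outer except KeyError) → 'Y' (after the try/except). Output: DY

Answer: DY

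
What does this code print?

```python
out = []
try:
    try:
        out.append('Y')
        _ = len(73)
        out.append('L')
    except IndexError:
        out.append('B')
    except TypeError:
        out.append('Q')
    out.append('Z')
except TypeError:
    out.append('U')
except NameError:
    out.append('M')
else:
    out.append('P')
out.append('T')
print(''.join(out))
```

Execution trace: 'Y' (inner try body) → 'Q' (inner except TypeError) → 'Z' (try body, no exception) → 'P' (else) → 'T' (after the try/except). Output: YQZPT

Answer: YQZPT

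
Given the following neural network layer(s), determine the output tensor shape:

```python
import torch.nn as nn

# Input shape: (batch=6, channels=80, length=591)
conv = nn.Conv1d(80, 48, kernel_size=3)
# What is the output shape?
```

Input: (6, 80, 591) -> Output: (6, 48, 589)

Answer: (6, 48, 589)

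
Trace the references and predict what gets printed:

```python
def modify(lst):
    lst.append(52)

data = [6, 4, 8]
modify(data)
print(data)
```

Key concept: function modifies passed list.
Step by step:
`data = [6, 4, 8]` → data = [6, 4, 8]
`modify(data)` → data = [6, 4, 8, 52]
`print(data)` → prints [6, 4, 8, 52]

Answer: [6, 4, 8, 52]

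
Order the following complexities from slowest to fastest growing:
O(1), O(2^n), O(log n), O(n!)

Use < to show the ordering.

Ordered by growth rate: O(1) < O(log n) < O(2^n) < O(n!)

Answer: O(1) < O(log n) < O(2^n) < O(n!)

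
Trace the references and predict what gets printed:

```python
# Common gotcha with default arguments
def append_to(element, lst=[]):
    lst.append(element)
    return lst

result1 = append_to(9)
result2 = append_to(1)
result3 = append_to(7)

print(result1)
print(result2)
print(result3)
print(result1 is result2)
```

Key concept: mutable default argument gotcha.
Step by step:
`result1 = append_to(9)` → result1 = [9]
`result2 = append_to(1)` → result1 = [9, 1] (same object as result2); result2 = [9, 1] (same object as result1)
`result3 = append_to(7)` → result1 = [9, 1, 7] (same object as result2, result3); result2 = [9, 1, 7] (same object as result1, result3); result3 = [9, 1, 7] (same object as result1, result2)
`print(result1)` → prints [9, 1, 7]
`print(result2)` → prints [9, 1, 7]
`print(result3)` → prints [9, 1, 7]
`print(result1 is result2)` → prints True

Answer:
[9, 1, 7]
[9, 1, 7]
[9, 1, 7]
True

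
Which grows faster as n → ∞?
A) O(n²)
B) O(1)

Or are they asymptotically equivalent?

O(n²) vs O(1): Higher order terms dominate.

Answer: A) O(n²) grows faster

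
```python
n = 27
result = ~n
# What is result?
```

Trace:
`n = 27` → n = 27
`result = ~n` → result = -28
So result = -28

Answer: -28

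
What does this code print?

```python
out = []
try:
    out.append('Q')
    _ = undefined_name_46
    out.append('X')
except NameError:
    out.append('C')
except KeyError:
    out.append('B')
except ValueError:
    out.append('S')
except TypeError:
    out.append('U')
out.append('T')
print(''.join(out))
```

Execution trace: 'Q' (try body) → 'C' (except NameError) → 'T' (after the try/except). Output: QCT

Answer: QCT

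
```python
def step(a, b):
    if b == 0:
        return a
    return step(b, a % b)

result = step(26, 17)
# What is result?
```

step(26, 17) -> step(17, 9) -> step(9, 8) -> step(8, 1) -> step(1, 0) -> 1

Answer: 1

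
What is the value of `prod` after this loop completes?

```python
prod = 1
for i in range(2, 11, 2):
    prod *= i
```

Product of even numbers 2 to 10
`prod` takes the values: 1 → 2 → 8 → 48 → 384 → 3840

Answer: 3840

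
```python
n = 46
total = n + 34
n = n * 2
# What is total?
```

Trace:
`n = 46` → n = 46
`total = n + 34` → total = 80
`n = n * 2` → n = 92
So total = 80

Answer: 80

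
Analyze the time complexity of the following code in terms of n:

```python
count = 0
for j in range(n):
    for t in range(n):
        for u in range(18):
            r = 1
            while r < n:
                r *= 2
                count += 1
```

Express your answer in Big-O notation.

Each loop level contributes: n × n × 1 × log n. Multiplying the contributions gives O(n^2 log n).

Answer: O(n^2 log n)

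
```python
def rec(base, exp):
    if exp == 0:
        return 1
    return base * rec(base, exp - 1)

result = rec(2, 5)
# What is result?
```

rec(2, 5) = 2 * 2 * 2 * 2 * 2 = 32

Answer: 32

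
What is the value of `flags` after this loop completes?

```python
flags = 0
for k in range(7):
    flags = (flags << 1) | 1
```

Build 7 consecutive 1-bits: 0b1111111
`flags` takes the values: 0 → 1 → 3 → 7 → 15 → 31 → 63 → 127

Answer: 127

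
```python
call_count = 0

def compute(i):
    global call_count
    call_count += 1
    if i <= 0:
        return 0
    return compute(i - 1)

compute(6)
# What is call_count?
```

Linear recursion stepping by 1: 7 calls from i=6 down to ≤0.

Answer: 7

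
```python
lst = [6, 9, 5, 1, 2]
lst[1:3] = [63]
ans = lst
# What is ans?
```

Trace:
`lst = [6, 9, 5, 1, 2]` → lst = [6, 9, 5, 1, 2]
`lst[1:3] = [63]` → lst = [6, 63, 1, 2]
`ans = lst` → ans = [6, 63, 1, 2]
So ans = [6, 63, 1, 2]

Answer: [6, 63, 1, 2]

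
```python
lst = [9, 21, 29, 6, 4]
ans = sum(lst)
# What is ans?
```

Trace:
`lst = [9, 21, 29, 6, 4]` → lst = [9, 21, 29, 6, 4]
`ans = sum(lst)` → ans = 69
So ans = 69

Answer: 69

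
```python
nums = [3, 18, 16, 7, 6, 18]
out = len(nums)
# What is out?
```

Trace:
`nums = [3, 18, 16, 7, 6, 18]` → nums = [3, 18, 16, 7, 6, 18]
`out = len(nums)` → out = 6
So out = 6

Answer: 6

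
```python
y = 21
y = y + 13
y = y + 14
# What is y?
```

Trace:
`y = 21` → y = 21
`y = y + 13` → y = 34
`y = y + 14` → y = 48
So y = 48

Answer: 48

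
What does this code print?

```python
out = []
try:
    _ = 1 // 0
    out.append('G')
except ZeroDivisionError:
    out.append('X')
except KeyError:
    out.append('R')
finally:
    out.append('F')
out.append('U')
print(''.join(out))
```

Execution trace: 'X' (except ZeroDivisionError) → 'F' (finally) → 'U' (after the try/except). Output: XFU

Answer: XFU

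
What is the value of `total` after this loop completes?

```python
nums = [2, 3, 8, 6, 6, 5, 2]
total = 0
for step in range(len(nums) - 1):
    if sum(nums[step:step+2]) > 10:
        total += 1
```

Count windows with sum > 10
`total` takes the values: 0 → 1 → 2 → 3 → 4

Answer: 4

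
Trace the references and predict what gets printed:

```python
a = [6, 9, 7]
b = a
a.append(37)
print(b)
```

Key concept: basic list aliasing.
Step by step:
`a = [6, 9, 7]` → a = [6, 9, 7]
`b = a` → b = [6, 9, 7] (same object as a)
`a.append(37)` → a = [6, 9, 7, 37] (same object as b); b = [6, 9, 7, 37] (same object as a)
`print(b)` → prints [6, 9, 7, 37]

Answer: [6, 9, 7, 37]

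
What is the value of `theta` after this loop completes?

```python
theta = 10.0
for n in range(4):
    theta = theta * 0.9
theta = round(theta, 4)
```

Exponential decay: 10.0 * 0.9^4
`theta` takes the values: 10.0 → 9.0 → 8.1 → 7.29 → 6.561

Answer: 6.561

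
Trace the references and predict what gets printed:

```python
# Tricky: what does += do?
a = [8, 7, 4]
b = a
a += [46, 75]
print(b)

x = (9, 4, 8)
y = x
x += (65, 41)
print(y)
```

Key concept: += behavior differs for mutable vs immutable.
Step by step:
`a = [8, 7, 4]` → a = [8, 7, 4]
`b = a` → b = [8, 7, 4] (same object as a)
`a += [46, 75]` → a = [8, 7, 4, 46, 75] (same object as b); b = [8, 7, 4, 46, 75] (same object as a)
`print(b)` → prints [8, 7, 4, 46, 75]
`x = (9, 4, 8)` → x = (9, 4, 8)
`y = x` → y = (9, 4, 8)
`x += (65, 41)` → x = (9, 4, 8, 65, 41)
`print(y)` → prints (9, 4, 8)

Answer:
[8, 7, 4, 46, 75]
(9, 4, 8)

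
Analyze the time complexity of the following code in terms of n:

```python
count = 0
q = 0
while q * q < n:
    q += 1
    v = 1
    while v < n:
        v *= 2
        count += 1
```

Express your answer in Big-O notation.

Each loop level contributes: √n × log n. Multiplying the contributions gives O(√n log n).

Answer: O(√n log n)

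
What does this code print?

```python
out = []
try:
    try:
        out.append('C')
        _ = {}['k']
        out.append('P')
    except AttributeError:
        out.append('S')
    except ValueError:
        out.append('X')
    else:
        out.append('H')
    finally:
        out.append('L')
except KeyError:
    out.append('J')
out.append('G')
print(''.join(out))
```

Execution trace: 'C' (inner try body) → 'L' (inner finally) → 'J' (outer except KeyError) → 'G' (after the try/except). Output: CLJG

Answer: CLJG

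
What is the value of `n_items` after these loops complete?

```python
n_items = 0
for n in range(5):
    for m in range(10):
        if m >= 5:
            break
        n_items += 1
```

Inner breaks at 5, outer runs 5 times
`n_items` takes the values: 0 → 1 → 2 → 3 → 4 → 5 → 6 → 7 → 8 → 9 → 10 → 11 → 12 → 13 → 14 → 15 → 16 → 17 → 18 → 19 → 20 → 21 → 22 → 23 → 24 → 25

Answer: 25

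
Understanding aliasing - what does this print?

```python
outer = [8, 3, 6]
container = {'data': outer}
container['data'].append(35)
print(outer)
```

Key concept: dict holds reference to list.
Step by step:
`outer = [8, 3, 6]` → outer = [8, 3, 6]
`container = {'data': outer}` → container = {'data': [8, 3, 6]}
`container['data'].append(35)` → outer = [8, 3, 6, 35]; container = {'data': [8, 3, 6, 35]}
`print(outer)` → prints [8, 3, 6, 35]

Answer: [8, 3, 6, 35]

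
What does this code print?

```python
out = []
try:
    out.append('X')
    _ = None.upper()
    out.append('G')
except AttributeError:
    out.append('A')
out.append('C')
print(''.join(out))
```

Execution trace: 'X' (try body) → 'A' (except AttributeError) → 'C' (after the try/except). Output: XAC

Answer: XAC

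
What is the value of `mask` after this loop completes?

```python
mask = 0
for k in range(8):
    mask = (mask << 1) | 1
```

Build 8 consecutive 1-bits: 0b11111111
`mask` takes the values: 0 → 1 → 3 → 7 → 15 → 31 → 63 → 127 → 255

Answer: 255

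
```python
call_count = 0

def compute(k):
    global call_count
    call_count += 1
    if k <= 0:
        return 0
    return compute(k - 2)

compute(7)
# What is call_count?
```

Linear recursion stepping by 2: 5 calls from k=7 down to ≤0.

Answer: 5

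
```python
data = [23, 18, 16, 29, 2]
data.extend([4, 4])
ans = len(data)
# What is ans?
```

Trace:
`data = [23, 18, 16, 29, 2]` → data = [23, 18, 16, 29, 2]
`data.extend([4, 4])` → data = [23, 18, 16, 29, 2, 4, 4]
`ans = len(data)` → ans = 7
So ans = 7

Answer: 7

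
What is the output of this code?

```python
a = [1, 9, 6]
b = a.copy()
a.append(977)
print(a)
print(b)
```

Key concept: list.copy() creates independent copy.
Step by step:
`a = [1, 9, 6]` → a = [1, 9, 6]
`b = a.copy()` → b = [1, 9, 6]
`a.append(977)` → a = [1, 9, 6, 977]
`print(a)` → prints [1, 9, 6, 977]
`print(b)` → prints [1, 9, 6]

Answer:
[1, 9, 6, 977]
[1, 9, 6]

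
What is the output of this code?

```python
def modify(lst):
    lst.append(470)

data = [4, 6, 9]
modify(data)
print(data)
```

Key concept: function modifies passed list.
Step by step:
`data = [4, 6, 9]` → data = [4, 6, 9]
`modify(data)` → data = [4, 6, 9, 470]
`print(data)` → prints [4, 6, 9, 470]

Answer: [4, 6, 9, 470]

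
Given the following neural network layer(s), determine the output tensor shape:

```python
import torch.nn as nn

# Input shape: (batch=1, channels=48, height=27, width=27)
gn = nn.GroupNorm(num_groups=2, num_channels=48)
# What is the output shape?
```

Input: (1, 48, 27, 27) -> Output: (1, 48, 27, 27)

Answer: (1, 48, 27, 27)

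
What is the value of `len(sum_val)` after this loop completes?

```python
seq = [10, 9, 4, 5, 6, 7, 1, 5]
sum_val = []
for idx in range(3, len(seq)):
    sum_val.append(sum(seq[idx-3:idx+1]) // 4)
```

Number of 4-element averages
`sum_val` takes the values: [] → [7] → [7, 6] → [7, 6, 5] → [7, 6, 5, 4] → [7, 6, 5, 4, 4]
So `len(sum_val)` = 5

Answer: 5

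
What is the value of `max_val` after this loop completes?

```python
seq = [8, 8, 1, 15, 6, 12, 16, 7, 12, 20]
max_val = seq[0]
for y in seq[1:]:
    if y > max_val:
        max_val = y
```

Maximum of [8, 8, 1, 15, 6, 12, 16, 7, 12, 20]
`max_val` takes the values: 8 → 15 → 16 → 20

Answer: 20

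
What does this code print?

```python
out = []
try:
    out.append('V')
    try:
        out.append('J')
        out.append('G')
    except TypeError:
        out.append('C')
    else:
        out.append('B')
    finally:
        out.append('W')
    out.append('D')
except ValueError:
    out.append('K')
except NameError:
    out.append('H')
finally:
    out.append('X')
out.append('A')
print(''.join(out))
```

Execution trace: 'V' (try body) → 'J' (inner try body) → 'G' (inner try body, no exception) → 'B' (inner else) → 'W' (inner finally) → 'D' (try body, no exception) → 'X' (finally) → 'A' (after the try/except). Output: VJGBWDXA

Answer: VJGBWDXA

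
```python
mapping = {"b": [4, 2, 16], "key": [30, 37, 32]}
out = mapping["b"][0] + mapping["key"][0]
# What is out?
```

Trace:
`mapping = {"b": [4, 2, 16], "key": [30, 37, 32]}` → mapping = {'b': [4, 2, 16], 'key': [30, 37, 32]}
`out = mapping["b"][0] + mapping["key"][0]` → out = 34
So out = 34

Answer: 34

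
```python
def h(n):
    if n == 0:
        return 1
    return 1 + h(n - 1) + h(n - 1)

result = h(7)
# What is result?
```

h(n) = 1 + 2·h(n-1), h(0)=1. Closed form: (1+1)·2^7 - 1 = 255.

Answer: 255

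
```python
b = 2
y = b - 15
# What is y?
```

Trace:
`b = 2` → b = 2
`y = b - 15` → y = -13
So y = -13

Answer: -13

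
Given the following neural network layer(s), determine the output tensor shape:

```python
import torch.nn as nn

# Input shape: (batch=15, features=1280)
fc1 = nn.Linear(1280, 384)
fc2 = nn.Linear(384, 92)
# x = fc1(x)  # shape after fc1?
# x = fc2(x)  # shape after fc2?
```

Input: (15, 1280) -> after fc1: (15, 384) -> Output: (15, 92)

Answer: (15, 92)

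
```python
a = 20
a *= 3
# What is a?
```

Trace:
`a = 20` → a = 20
`a *= 3` → a = 60
So a = 60

Answer: 60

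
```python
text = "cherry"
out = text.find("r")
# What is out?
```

Trace:
`text = "cherry"` → text = 'cherry'
`out = text.find("r")` → out = 3
So out = 3

Answer: 3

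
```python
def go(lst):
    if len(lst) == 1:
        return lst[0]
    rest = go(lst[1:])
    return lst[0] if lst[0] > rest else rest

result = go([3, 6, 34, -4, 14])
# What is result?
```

Recursive max over [3, 6, 34, -4, 14] = 34

Answer: 34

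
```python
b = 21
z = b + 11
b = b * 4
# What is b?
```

Trace:
`b = 21` → b = 21
`z = b + 11` → z = 32
`b = b * 4` → b = 84
So b = 84

Answer: 84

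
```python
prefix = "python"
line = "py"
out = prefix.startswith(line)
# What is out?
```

Trace:
`prefix = "python"` → prefix = 'python'
`line = "py"` → line = 'py'
`out = prefix.startswith(line)` → out = True
So out = True

Answer: True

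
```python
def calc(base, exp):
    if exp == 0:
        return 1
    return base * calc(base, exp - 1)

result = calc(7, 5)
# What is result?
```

calc(7, 5) = 7 * 7 * 7 * 7 * 7 = 16807

Answer: 16807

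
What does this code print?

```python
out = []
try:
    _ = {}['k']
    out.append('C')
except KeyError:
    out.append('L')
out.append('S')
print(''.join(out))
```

Execution trace: 'L' (except KeyError) → 'S' (after the try/except). Output: LS

Answer: LS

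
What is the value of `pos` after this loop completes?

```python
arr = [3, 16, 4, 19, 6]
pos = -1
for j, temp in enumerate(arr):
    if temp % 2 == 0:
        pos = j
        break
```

First even number index in [3, 16, 4, 19, 6]
`pos` takes the values: -1 → 1

Answer: 1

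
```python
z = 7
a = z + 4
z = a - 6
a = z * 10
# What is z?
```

Trace:
`z = 7` → z = 7
`a = z + 4` → a = 11
`z = a - 6` → z = 5
`a = z * 10` → a = 50
So z = 5

Answer: 5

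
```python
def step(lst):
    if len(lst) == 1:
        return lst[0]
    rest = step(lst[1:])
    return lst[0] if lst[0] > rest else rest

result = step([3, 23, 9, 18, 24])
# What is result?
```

Recursive max over [3, 23, 9, 18, 24] = 24

Answer: 24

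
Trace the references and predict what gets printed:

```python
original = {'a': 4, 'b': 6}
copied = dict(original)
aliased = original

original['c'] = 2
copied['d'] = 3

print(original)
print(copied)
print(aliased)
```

Key concept: dict() creates copy, assignment creates alias.
Step by step:
`original = {'a': 4, 'b': 6}` → original = {'a': 4, 'b': 6}
`copied = dict(original)` → copied = {'a': 4, 'b': 6}
`aliased = original` → aliased = {'a': 4, 'b': 6} (same object as original)
`original['c'] = 2` → original = {'a': 4, 'b': 6, 'c': 2} (same object as aliased); aliased = {'a': 4, 'b': 6, 'c': 2} (same object as original)
`copied['d'] = 3` → copied = {'a': 4, 'b': 6, 'd': 3}
`print(original)` → prints {'a': 4, 'b': 6, 'c': 2}
`print(copied)` → prints {'a': 4, 'b': 6, 'd': 3}
`print(aliased)` → prints {'a': 4, 'b': 6, 'c': 2}

Answer:
{'a': 4, 'b': 6, 'c': 2}
{'a': 4, 'b': 6, 'd': 3}
{'a': 4, 'b': 6, 'c': 2}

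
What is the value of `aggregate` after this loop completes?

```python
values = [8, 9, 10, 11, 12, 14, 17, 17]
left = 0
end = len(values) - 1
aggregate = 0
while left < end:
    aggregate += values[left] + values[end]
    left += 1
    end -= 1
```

Sum of pairs from ends
`aggregate` takes the values: 0 → 25 → 51 → 75 → 98

Answer: 98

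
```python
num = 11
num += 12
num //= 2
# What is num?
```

Trace:
`num = 11` → num = 11
`num += 12` → num = 23
`num //= 2` → num = 11
So num = 11

Answer: 11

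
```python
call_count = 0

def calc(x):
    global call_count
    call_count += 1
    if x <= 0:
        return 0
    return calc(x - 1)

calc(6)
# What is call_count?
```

Linear recursion stepping by 1: 7 calls from x=6 down to ≤0.

Answer: 7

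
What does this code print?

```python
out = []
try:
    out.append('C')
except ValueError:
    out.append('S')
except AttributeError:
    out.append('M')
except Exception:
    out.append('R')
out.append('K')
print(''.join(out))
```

Execution trace: 'C' (try body, no exception) → 'K' (after the try/except). Output: CK

Answer: CK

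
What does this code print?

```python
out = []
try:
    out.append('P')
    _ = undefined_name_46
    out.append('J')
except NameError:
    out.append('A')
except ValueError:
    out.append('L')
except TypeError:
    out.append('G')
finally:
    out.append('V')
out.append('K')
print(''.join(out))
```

Execution trace: 'P' (try body) → 'A' (except NameError) → 'V' (finally) → 'K' (after the try/except). Output: PAVK

Answer: PAVK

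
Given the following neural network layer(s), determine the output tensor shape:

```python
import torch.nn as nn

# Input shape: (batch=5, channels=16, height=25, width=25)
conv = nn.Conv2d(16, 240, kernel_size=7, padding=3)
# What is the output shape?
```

Input: (5, 16, 25, 25) -> Output: (5, 240, 25, 25)

Answer: (5, 240, 25, 25)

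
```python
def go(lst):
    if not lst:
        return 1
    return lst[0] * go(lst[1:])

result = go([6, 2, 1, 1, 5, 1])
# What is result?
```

Product over [6, 2, 1, 1, 5, 1] = 6 * 2 * 1 * 1 * 5 * 1 = 60

Answer: 60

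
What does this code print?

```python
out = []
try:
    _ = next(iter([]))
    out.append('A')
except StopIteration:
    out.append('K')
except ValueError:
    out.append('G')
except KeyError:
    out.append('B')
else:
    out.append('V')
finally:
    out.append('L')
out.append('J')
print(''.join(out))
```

Execution trace: 'K' (except StopIteration) → 'L' (finally) → 'J' (after the try/except). Output: KLJ

Answer: KLJ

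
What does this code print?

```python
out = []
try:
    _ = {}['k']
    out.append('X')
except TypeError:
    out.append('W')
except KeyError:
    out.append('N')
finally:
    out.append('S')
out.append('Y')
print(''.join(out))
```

Execution trace: 'N' (except KeyError) → 'S' (finally) → 'Y' (after the try/except). Output: NSY

Answer: NSY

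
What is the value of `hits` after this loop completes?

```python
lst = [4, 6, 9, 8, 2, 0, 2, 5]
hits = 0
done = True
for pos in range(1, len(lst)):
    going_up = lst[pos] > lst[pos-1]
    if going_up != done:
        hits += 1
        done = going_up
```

Count direction changes in [4, 6, 9, 8, 2, 0, 2, 5]
`hits` takes the values: 0 → 1 → 2

Answer: 2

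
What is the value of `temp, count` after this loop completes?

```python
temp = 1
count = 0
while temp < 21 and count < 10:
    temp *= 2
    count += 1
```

Double until >= 21 or 10 iterations
`temp, count` takes the values: (1, 0) → (2, 0) → (2, 1) → (4, 1) → (4, 2) → (8, 2) → (8, 3) → (16, 3) → (16, 4) → (32, 4) → (32, 5)

Answer: 32, 5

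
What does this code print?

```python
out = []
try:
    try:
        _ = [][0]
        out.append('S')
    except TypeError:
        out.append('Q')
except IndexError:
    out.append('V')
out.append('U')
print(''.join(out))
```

Execution trace: 'V' (outer except IndexError) → 'U' (after the try/except). Output: VU

Answer: VU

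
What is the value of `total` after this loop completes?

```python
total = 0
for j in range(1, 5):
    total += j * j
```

Sum of squares 1² to 4² = 30
`total` takes the values: 0 → 1 → 5 → 14 → 30

Answer: 30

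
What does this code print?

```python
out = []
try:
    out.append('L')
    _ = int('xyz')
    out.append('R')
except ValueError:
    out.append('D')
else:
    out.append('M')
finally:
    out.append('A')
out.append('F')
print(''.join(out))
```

Execution trace: 'L' (try body) → 'D' (except ValueError) → 'A' (finally) → 'F' (after the try/except). Output: LDAF

Answer: LDAF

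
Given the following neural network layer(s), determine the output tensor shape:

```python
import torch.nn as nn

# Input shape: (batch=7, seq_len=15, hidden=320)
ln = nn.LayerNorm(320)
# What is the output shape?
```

Input: (7, 15, 320) -> Output: (7, 15, 320)

Answer: (7, 15, 320)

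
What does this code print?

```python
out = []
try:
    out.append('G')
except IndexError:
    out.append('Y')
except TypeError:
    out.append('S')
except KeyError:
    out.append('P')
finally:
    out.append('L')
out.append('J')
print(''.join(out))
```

Execution trace: 'G' (try body, no exception) → 'L' (finally) → 'J' (after the try/except). Output: GLJ

Answer: GLJ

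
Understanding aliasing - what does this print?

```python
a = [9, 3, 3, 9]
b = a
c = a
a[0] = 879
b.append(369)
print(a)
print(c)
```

Key concept: multiple aliases.
Step by step:
`a = [9, 3, 3, 9]` → a = [9, 3, 3, 9]
`b = a` → b = [9, 3, 3, 9] (same object as a)
`c = a` → c = [9, 3, 3, 9] (same object as a, b)
`a[0] = 879` → a = [879, 3, 3, 9] (same object as b, c); b = [879, 3, 3, 9] (same object as a, c); c = [879, 3, 3, 9] (same object as a, b)
`b.append(369)` → a = [879, 3, 3, 9, 369] (same object as b, c); b = [879, 3, 3, 9, 369] (same object as a, c); c = [879, 3, 3, 9, 369] (same object as a, b)
`print(a)` → prints [879, 3, 3, 9, 369]
`print(c)` → prints [879, 3, 3, 9, 369]

Answer:
[879, 3, 3, 9, 369]
[879, 3, 3, 9, 369]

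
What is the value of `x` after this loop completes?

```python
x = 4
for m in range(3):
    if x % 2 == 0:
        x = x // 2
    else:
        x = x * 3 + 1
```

Collatz-style transformation from 4
`x` takes the values: 4 → 2 → 1 → 4

Answer: 4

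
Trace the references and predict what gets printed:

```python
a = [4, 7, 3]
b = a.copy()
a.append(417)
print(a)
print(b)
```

Key concept: list.copy() creates independent copy.
Step by step:
`a = [4, 7, 3]` → a = [4, 7, 3]
`b = a.copy()` → b = [4, 7, 3]
`a.append(417)` → a = [4, 7, 3, 417]
`print(a)` → prints [4, 7, 3, 417]
`print(b)` → prints [4, 7, 3]

Answer:
[4, 7, 3, 417]
[4, 7, 3]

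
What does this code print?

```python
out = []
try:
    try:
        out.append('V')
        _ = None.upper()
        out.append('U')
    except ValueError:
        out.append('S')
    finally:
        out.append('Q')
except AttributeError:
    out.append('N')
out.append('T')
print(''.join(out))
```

Execution trace: 'V' (inner try body) → 'Q' (inner finally) → 'N' (outer except AttributeError) → 'T' (after the try/except). Output: VQNT

Answer: VQNT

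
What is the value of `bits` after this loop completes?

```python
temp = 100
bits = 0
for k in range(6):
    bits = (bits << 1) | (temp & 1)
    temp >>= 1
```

Reverse lowest 6 bits of 100
`bits` takes the values: 0 → 1 → 2 → 4 → 9

Answer: 9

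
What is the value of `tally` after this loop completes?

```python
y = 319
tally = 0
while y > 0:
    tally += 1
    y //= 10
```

Count digits by repeated division by 10
`tally` takes the values: 0 → 1 → 2 → 3

Answer: 3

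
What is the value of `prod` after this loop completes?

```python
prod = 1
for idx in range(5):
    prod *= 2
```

2^5 = 32
`prod` takes the values: 1 → 2 → 4 → 8 → 16 → 32

Answer: 32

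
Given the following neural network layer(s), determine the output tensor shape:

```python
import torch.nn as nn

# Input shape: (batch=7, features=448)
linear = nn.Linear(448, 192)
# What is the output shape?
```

Input: (7, 448) -> Output: (7, 192)

Answer: (7, 192)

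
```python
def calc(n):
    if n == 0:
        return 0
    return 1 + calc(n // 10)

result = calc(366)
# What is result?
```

Count of digits of 366: 3

Answer: 3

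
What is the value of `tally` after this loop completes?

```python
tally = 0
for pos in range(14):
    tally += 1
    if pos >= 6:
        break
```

Loop breaks when pos reaches 6, tally is 7
`tally` takes the values: 0 → 1 → 2 → 3 → 4 → 5 → 6 → 7

Answer: 7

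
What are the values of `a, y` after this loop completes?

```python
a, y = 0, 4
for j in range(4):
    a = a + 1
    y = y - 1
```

a goes 0→4, y goes 4→0
`a, y` takes the values: (0, 4) → (1, 4) → (1, 3) → (2, 3) → (2, 2) → (3, 2) → (3, 1) → (4, 1) → (4, 0)

Answer: 4, 0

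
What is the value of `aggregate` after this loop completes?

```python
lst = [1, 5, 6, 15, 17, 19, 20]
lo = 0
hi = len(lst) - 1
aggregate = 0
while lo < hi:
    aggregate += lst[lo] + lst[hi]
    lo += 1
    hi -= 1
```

Sum of pairs from ends
`aggregate` takes the values: 0 → 21 → 45 → 68

Answer: 68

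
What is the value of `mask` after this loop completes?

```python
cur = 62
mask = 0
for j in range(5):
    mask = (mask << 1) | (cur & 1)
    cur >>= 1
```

Reverse lowest 5 bits of 62
`mask` takes the values: 0 → 1 → 3 → 7 → 15

Answer: 15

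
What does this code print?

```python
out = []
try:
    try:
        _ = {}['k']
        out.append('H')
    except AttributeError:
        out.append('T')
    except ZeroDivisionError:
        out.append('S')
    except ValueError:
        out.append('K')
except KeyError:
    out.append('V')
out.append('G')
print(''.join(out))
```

Execution trace: 'V' (outer except KeyError) → 'G' (after the try/except). Output: VG

Answer: VG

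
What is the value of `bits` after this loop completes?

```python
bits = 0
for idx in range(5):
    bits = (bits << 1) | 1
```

Build 5 consecutive 1-bits: 0b11111
`bits` takes the values: 0 → 1 → 3 → 7 → 15 → 31

Answer: 31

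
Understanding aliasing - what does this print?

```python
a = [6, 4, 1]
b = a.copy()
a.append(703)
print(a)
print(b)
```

Key concept: list.copy() creates independent copy.
Step by step:
`a = [6, 4, 1]` → a = [6, 4, 1]
`b = a.copy()` → b = [6, 4, 1]
`a.append(703)` → a = [6, 4, 1, 703]
`print(a)` → prints [6, 4, 1, 703]
`print(b)` → prints [6, 4, 1]

Answer:
[6, 4, 1, 703]
[6, 4, 1]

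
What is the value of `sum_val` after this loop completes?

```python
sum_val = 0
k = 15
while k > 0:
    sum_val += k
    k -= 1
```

Sum 15 down to 1
`sum_val` takes the values: 0 → 15 → 29 → 42 → 54 → 65 → 75 → 84 → 92 → 99 → 105 → 110 → 114 → 117 → 119 → 120

Answer: 120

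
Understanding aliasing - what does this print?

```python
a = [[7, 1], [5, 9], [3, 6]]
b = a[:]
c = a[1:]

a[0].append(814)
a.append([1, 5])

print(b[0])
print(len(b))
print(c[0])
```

Key concept: slice with nested mutation.
Step by step:
`a = [[7, 1], [5, 9], [3, 6]]` → a = [[7, 1], [5, 9], [3, 6]]
`b = a[:]` → b = [[7, 1], [5, 9], [3, 6]]
`c = a[1:]` → c = [[5, 9], [3, 6]]
`a[0].append(814)` → a = [[7, 1, 814], [5, 9], [3, 6]]; b = [[7, 1, 814], [5, 9], [3, 6]]
`a.append([1, 5])` → a = [[7, 1, 814], [5, 9], [3, 6], [1, 5]]
`print(b[0])` → prints [7, 1, 814]
`print(len(b))` → prints 3
`print(c[0])` → prints [5, 9]

Answer:
[7, 1, 814]
3
[5, 9]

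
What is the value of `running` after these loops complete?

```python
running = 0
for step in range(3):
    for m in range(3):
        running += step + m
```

Sum of all step+m for step,m in 3x3
`running` takes the values: 0 → 1 → 3 → 4 → 6 → 9 → 11 → 14 → 18

Answer: 18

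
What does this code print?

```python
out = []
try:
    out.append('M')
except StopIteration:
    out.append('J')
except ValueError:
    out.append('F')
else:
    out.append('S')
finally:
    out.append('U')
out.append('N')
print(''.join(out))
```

Execution trace: 'M' (try body, no exception) → 'S' (else) → 'U' (finally) → 'N' (after the try/except). Output: MSUN

Answer: MSUN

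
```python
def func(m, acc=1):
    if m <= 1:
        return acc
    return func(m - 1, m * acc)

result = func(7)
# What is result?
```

Accumulator trace (n, acc): (7, 1) -> (6, 7) -> (5, 42) -> (4, 210) -> (3, 840) -> (2, 2520) -> (1, 5040) -> return 5040

Answer: 5040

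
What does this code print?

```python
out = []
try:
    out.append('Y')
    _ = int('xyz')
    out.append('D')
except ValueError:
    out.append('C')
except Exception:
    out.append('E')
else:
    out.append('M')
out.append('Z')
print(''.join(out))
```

Execution trace: 'Y' (try body) → 'C' (except ValueError) → 'Z' (after the try/except). Output: YCZ

Answer: YCZ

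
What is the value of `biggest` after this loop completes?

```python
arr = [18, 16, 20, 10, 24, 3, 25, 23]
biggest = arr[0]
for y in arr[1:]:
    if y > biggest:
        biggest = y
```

Maximum of [18, 16, 20, 10, 24, 3, 25, 23]
`biggest` takes the values: 18 → 20 → 24 → 25

Answer: 25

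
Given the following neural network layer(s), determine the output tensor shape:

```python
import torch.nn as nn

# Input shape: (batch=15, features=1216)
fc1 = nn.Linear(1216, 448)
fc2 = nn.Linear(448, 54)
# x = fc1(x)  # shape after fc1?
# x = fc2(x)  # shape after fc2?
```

Input: (15, 1216) -> after fc1: (15, 448) -> Output: (15, 54)

Answer: (15, 54)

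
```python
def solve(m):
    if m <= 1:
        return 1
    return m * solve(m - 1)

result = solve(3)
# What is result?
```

solve(3) = 3 * 2 * 1 = 6

Answer: 6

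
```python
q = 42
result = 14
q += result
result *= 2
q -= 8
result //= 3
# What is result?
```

Trace:
`q = 42` → q = 42
`result = 14` → result = 14
`q += result` → q = 56
`result *= 2` → result = 28
`q -= 8` → q = 48
`result //= 3` → result = 9
So result = 9

Answer: 9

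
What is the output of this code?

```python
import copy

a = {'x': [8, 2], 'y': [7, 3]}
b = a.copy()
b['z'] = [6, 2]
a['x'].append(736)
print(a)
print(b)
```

Key concept: shallow copy of dict with mutable values.
Step by step:
`a = {'x': [8, 2], 'y': [7, 3]}` → a = {'x': [8, 2], 'y': [7, 3]}
`b = a.copy()` → b = {'x': [8, 2], 'y': [7, 3]}
`b['z'] = [6, 2]` → b = {'x': [8, 2], 'y': [7, 3], 'z': [6, 2]}
`a['x'].append(736)` → a = {'x': [8, 2, 736], 'y': [7, 3]}; b = {'x': [8, 2, 736], 'y': [7, 3], 'z': [6, 2]}
`print(a)` → prints {'x': [8, 2, 736], 'y': [7, 3]}
`print(b)` → prints {'x': [8, 2, 736], 'y': [7, 3], 'z': [6, 2]}

Answer:
{'x': [8, 2, 736], 'y': [7, 3]}
{'x': [8, 2, 736], 'y': [7, 3], 'z': [6, 2]}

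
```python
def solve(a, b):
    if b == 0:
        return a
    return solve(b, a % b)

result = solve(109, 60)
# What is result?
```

solve(109, 60) -> solve(60, 49) -> solve(49, 11) -> solve(11, 5) -> solve(5, 1) -> solve(1, 0) -> 1

Answer: 1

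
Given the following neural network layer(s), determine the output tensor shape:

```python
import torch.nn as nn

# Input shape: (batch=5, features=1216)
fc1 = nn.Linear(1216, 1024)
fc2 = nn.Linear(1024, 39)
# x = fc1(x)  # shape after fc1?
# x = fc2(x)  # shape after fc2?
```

Input: (5, 1216) -> after fc1: (5, 1024) -> Output: (5, 39)

Answer: (5, 39)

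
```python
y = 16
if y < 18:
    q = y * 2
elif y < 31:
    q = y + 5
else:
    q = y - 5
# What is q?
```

Trace:
`y = 16` → y = 16
`if y < 18: ...` → y < 18 is True → q = 32
So q = 32

Answer: 32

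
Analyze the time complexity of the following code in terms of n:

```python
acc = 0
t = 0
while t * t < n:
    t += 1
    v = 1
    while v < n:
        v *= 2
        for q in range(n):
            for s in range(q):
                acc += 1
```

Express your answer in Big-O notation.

Each loop level contributes: √n × log n × n × n. Multiplying the contributions gives O(n^2√n log n).

Answer: O(n^2√n log n)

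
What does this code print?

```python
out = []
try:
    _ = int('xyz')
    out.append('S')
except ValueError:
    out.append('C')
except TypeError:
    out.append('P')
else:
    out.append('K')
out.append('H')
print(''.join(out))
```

Execution trace: 'C' (except ValueError) → 'H' (after the try/except). Output: CH

Answer: CH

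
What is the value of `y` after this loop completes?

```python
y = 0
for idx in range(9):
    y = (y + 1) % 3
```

Increment mod 3, 9 times = 0
`y` takes the values: 0 → 1 → 2 → 0 → 1 → 2 → 0 → 1 → 2 → 0

Answer: 0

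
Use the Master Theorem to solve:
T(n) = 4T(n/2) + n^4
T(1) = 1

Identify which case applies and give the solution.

a=4, b=2, f(n)=n^4. log_2(4) = 2. Since c=4 > 2 and the regularity condition holds (4(n/2)^4 = (4/2^4)n^4 with 4/2^4 < 1), Case 3 applies: T(n) = Θ(f(n)) = O(n^4).

Answer: O(n^4) - Case 3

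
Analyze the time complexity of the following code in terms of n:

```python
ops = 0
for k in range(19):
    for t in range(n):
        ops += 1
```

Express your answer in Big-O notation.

Each loop level contributes: 1 × n. Multiplying the contributions gives O(n).

Answer: O(n)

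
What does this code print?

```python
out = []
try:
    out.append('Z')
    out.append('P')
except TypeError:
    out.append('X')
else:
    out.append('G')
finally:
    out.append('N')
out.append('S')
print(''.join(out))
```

Execution trace: 'Z' (try body) → 'P' (try body, no exception) → 'G' (else) → 'N' (finally) → 'S' (after the try/except). Output: ZPGNS

Answer: ZPGNS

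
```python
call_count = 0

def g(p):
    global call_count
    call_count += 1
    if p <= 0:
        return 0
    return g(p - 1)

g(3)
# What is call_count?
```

Linear recursion stepping by 1: 4 calls from p=3 down to ≤0.

Answer: 4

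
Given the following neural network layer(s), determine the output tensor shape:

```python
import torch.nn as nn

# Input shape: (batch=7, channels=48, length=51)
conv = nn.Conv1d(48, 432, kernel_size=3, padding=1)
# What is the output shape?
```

Input: (7, 48, 51) -> Output: (7, 432, 51)

Answer: (7, 432, 51)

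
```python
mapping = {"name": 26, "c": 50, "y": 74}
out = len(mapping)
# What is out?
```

Trace:
`mapping = {"name": 26, "c": 50, "y": 74}` → mapping = {'name': 26, 'c': 50, 'y': 74}
`out = len(mapping)` → out = 3
So out = 3

Answer: 3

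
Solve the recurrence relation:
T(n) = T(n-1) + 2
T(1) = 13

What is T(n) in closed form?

Unrolling: T(n) = T(1) + 2·(n-1) = 13 + 2(n-1) = 2n + 11.

Answer: T(n) = 2n + 11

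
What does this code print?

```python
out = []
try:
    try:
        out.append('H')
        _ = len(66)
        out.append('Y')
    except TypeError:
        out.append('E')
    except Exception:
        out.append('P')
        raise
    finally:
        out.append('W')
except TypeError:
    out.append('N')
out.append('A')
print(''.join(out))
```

Execution trace: 'H' (inner try body) → 'E' (inner except TypeError) → 'W' (inner finally) → 'A' (after the try/except). Output: HEWA

Answer: HEWA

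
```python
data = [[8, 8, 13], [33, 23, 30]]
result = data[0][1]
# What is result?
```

Trace:
`data = [[8, 8, 13], [33, 23, 30]]` → data = [[8, 8, 13], [33, 23, 30]]
`result = data[0][1]` → result = 8
So result = 8

Answer: 8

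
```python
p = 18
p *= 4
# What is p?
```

Trace:
`p = 18` → p = 18
`p *= 4` → p = 72
So p = 72

Answer: 72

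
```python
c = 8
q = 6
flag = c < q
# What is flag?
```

Trace:
`c = 8` → c = 8
`q = 6` → q = 6
`flag = c < q` → flag = False
So flag = False

Answer: False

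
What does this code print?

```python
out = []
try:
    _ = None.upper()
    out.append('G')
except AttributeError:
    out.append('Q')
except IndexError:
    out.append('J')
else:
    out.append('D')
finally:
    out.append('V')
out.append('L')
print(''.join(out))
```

Execution trace: 'Q' (except AttributeError) → 'V' (finally) → 'L' (after the try/except). Output: QVL

Answer: QVL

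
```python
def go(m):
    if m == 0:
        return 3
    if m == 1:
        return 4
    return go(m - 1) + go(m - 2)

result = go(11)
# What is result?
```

Build up from base cases: go(0)=3, go(1)=4, go(2)=7, go(3)=11, go(4)=18, go(5)=29, go(6)=47, ..., go(11)=521

Answer: 521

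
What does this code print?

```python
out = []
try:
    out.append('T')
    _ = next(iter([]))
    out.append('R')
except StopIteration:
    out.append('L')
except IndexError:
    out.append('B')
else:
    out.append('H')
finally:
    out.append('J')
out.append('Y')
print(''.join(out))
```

Execution trace: 'T' (try body) → 'L' (except StopIteration) → 'J' (finally) → 'Y' (after the try/except). Output: TLJY

Answer: TLJY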